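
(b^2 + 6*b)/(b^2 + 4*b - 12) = b/(b - 2)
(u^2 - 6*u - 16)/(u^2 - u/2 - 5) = 2*(u - 8)/(2*u - 5)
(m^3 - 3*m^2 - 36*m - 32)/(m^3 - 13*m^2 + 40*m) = (m^2 + 5*m + 4)/(m*(m - 5))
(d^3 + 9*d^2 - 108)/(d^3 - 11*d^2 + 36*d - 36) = (d^2 + 12*d + 36)/(d^2 - 8*d + 12)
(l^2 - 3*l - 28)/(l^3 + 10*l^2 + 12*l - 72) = (l^2 - 3*l - 28)/(l^3 + 10*l^2 + 12*l - 72)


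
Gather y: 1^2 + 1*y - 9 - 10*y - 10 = -9*y - 18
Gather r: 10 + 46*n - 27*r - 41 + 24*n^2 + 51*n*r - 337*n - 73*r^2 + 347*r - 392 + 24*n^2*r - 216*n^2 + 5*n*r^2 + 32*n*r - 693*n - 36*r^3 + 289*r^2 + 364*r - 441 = -192*n^2 - 984*n - 36*r^3 + r^2*(5*n + 216) + r*(24*n^2 + 83*n + 684) - 864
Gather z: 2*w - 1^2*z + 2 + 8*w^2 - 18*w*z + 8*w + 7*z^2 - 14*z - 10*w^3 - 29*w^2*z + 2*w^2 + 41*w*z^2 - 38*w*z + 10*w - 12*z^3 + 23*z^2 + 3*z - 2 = -10*w^3 + 10*w^2 + 20*w - 12*z^3 + z^2*(41*w + 30) + z*(-29*w^2 - 56*w - 12)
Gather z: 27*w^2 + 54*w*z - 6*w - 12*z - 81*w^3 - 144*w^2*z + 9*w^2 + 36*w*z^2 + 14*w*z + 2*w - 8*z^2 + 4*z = -81*w^3 + 36*w^2 - 4*w + z^2*(36*w - 8) + z*(-144*w^2 + 68*w - 8)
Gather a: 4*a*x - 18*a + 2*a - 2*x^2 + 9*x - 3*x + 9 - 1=a*(4*x - 16) - 2*x^2 + 6*x + 8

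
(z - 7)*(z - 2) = z^2 - 9*z + 14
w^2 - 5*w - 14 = (w - 7)*(w + 2)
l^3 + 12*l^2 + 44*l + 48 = (l + 2)*(l + 4)*(l + 6)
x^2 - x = x*(x - 1)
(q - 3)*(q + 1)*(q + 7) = q^3 + 5*q^2 - 17*q - 21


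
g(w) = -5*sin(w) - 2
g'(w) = -5*cos(w)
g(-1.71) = 2.95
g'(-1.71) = 0.69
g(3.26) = -1.41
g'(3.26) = 4.96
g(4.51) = 2.90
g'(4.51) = 1.01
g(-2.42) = 1.30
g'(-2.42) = 3.75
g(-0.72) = 1.30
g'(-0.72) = -3.76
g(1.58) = -7.00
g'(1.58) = 0.05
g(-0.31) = -0.47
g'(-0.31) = -4.76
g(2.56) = -4.75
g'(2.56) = 4.18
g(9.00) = -4.06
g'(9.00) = 4.56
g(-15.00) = 1.25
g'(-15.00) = 3.80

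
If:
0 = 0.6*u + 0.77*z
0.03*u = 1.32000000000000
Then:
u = 44.00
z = -34.29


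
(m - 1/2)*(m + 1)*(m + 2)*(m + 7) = m^4 + 19*m^3/2 + 18*m^2 + 5*m/2 - 7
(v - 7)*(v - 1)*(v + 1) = v^3 - 7*v^2 - v + 7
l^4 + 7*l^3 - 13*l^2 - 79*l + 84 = (l - 3)*(l - 1)*(l + 4)*(l + 7)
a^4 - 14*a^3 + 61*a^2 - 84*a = a*(a - 7)*(a - 4)*(a - 3)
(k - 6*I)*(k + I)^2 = k^3 - 4*I*k^2 + 11*k + 6*I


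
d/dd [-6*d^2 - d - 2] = -12*d - 1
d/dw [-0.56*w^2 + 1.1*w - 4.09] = 1.1 - 1.12*w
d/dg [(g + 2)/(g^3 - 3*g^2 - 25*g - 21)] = (g^3 - 3*g^2 - 25*g + (g + 2)*(-3*g^2 + 6*g + 25) - 21)/(-g^3 + 3*g^2 + 25*g + 21)^2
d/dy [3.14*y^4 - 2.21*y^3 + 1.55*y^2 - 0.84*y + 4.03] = 12.56*y^3 - 6.63*y^2 + 3.1*y - 0.84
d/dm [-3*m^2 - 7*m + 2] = -6*m - 7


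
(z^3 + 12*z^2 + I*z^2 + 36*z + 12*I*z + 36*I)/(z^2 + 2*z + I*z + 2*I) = (z^2 + 12*z + 36)/(z + 2)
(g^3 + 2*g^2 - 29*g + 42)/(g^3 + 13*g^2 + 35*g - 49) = (g^2 - 5*g + 6)/(g^2 + 6*g - 7)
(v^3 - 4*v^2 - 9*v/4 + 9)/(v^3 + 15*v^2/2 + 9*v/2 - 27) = (v^2 - 5*v/2 - 6)/(v^2 + 9*v + 18)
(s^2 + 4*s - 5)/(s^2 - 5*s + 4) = (s + 5)/(s - 4)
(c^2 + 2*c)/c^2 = (c + 2)/c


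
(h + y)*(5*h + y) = 5*h^2 + 6*h*y + y^2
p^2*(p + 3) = p^3 + 3*p^2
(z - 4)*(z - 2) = z^2 - 6*z + 8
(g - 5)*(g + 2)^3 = g^4 + g^3 - 18*g^2 - 52*g - 40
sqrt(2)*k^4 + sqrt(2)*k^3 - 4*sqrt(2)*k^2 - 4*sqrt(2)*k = k*(k - 2)*(k + 2)*(sqrt(2)*k + sqrt(2))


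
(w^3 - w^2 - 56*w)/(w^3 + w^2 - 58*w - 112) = w/(w + 2)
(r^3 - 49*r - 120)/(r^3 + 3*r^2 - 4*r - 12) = (r^2 - 3*r - 40)/(r^2 - 4)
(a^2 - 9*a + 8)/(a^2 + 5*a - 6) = (a - 8)/(a + 6)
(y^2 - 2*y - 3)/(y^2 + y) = (y - 3)/y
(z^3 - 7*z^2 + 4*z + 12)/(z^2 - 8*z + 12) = z + 1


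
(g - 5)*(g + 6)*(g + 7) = g^3 + 8*g^2 - 23*g - 210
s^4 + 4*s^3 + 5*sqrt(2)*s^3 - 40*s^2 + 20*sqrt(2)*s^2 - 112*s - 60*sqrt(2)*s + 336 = (s - 2)*(s + 6)*(s - 2*sqrt(2))*(s + 7*sqrt(2))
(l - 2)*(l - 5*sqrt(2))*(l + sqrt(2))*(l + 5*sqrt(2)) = l^4 - 2*l^3 + sqrt(2)*l^3 - 50*l^2 - 2*sqrt(2)*l^2 - 50*sqrt(2)*l + 100*l + 100*sqrt(2)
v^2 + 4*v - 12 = (v - 2)*(v + 6)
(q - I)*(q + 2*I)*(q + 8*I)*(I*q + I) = I*q^4 - 9*q^3 + I*q^3 - 9*q^2 - 6*I*q^2 - 16*q - 6*I*q - 16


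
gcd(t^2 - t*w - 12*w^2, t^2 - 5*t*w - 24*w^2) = t + 3*w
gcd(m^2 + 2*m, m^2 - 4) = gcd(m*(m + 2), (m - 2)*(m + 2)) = m + 2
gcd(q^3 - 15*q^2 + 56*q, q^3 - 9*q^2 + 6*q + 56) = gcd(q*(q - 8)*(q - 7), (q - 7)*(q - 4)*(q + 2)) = q - 7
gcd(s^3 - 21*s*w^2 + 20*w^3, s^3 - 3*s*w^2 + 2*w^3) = s - w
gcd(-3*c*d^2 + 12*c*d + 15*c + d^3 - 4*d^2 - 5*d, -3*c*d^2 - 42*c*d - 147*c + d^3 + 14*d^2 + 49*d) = 3*c - d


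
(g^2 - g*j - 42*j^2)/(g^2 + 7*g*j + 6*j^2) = (g - 7*j)/(g + j)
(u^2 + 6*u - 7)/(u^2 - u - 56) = (u - 1)/(u - 8)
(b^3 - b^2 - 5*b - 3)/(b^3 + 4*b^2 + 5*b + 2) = (b - 3)/(b + 2)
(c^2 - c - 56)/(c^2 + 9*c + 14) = (c - 8)/(c + 2)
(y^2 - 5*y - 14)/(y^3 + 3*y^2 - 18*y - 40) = (y - 7)/(y^2 + y - 20)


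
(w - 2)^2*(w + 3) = w^3 - w^2 - 8*w + 12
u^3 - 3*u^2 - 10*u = u*(u - 5)*(u + 2)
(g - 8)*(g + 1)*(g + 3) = g^3 - 4*g^2 - 29*g - 24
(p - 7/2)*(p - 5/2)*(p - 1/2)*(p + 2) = p^4 - 9*p^3/2 - 5*p^2/4 + 153*p/8 - 35/4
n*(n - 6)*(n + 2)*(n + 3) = n^4 - n^3 - 24*n^2 - 36*n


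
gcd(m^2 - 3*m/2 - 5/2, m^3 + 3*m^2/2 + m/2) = m + 1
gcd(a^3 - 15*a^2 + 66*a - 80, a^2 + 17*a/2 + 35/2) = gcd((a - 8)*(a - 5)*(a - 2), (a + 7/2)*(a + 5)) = 1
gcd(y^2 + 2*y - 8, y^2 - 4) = y - 2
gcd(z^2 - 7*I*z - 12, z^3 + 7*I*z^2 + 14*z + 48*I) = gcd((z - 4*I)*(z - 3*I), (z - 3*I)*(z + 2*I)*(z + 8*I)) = z - 3*I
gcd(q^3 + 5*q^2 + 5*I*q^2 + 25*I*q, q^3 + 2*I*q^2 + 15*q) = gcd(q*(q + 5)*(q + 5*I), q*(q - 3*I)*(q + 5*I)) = q^2 + 5*I*q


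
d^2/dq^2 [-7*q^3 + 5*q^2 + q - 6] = 10 - 42*q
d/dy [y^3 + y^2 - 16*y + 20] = 3*y^2 + 2*y - 16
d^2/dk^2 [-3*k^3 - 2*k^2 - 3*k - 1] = -18*k - 4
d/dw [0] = 0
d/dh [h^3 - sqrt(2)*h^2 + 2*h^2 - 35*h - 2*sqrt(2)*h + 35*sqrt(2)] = 3*h^2 - 2*sqrt(2)*h + 4*h - 35 - 2*sqrt(2)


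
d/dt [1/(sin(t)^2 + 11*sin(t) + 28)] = -(2*sin(t) + 11)*cos(t)/(sin(t)^2 + 11*sin(t) + 28)^2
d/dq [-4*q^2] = -8*q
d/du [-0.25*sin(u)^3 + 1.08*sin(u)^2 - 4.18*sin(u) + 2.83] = (-0.75*sin(u)^2 + 2.16*sin(u) - 4.18)*cos(u)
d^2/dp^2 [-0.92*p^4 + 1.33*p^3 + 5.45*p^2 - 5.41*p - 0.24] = -11.04*p^2 + 7.98*p + 10.9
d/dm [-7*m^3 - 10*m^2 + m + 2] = -21*m^2 - 20*m + 1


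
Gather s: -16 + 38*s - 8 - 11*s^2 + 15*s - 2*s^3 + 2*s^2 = -2*s^3 - 9*s^2 + 53*s - 24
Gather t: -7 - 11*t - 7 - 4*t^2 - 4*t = -4*t^2 - 15*t - 14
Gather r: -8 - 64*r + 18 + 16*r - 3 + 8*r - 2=5 - 40*r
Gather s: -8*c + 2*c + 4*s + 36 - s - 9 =-6*c + 3*s + 27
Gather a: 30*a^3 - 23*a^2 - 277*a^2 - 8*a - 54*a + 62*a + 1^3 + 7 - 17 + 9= 30*a^3 - 300*a^2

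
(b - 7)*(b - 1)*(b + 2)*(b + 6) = b^4 - 45*b^2 - 40*b + 84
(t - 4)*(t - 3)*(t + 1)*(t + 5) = t^4 - t^3 - 25*t^2 + 37*t + 60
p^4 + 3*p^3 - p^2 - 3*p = p*(p - 1)*(p + 1)*(p + 3)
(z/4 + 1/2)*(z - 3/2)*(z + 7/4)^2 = z^4/4 + z^3 + 29*z^2/64 - 287*z/128 - 147/64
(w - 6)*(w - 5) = w^2 - 11*w + 30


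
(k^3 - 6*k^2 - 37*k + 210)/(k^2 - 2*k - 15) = (k^2 - k - 42)/(k + 3)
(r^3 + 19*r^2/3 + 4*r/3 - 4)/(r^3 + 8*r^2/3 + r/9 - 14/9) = 3*(r + 6)/(3*r + 7)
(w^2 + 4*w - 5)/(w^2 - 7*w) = (w^2 + 4*w - 5)/(w*(w - 7))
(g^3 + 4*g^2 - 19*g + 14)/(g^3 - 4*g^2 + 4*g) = (g^2 + 6*g - 7)/(g*(g - 2))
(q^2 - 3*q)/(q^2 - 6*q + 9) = q/(q - 3)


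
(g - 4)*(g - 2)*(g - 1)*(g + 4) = g^4 - 3*g^3 - 14*g^2 + 48*g - 32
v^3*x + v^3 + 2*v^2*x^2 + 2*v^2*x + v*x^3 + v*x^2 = (v + x)^2*(v*x + v)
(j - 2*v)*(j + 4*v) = j^2 + 2*j*v - 8*v^2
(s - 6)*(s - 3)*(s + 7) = s^3 - 2*s^2 - 45*s + 126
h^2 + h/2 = h*(h + 1/2)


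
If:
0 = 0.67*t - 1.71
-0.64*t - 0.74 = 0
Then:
No Solution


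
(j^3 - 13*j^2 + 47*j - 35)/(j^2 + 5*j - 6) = (j^2 - 12*j + 35)/(j + 6)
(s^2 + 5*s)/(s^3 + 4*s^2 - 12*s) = (s + 5)/(s^2 + 4*s - 12)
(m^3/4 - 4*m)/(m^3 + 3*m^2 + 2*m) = (m^2 - 16)/(4*(m^2 + 3*m + 2))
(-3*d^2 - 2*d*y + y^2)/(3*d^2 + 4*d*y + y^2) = (-3*d + y)/(3*d + y)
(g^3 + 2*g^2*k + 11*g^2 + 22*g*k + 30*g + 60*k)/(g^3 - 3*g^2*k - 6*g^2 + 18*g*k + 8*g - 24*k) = (g^3 + 2*g^2*k + 11*g^2 + 22*g*k + 30*g + 60*k)/(g^3 - 3*g^2*k - 6*g^2 + 18*g*k + 8*g - 24*k)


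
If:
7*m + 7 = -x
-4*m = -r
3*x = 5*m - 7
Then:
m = -7/13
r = -28/13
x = -42/13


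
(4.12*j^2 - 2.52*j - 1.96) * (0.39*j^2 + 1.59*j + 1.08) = 1.6068*j^4 + 5.568*j^3 - 0.3216*j^2 - 5.838*j - 2.1168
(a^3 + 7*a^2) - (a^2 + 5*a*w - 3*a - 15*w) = a^3 + 6*a^2 - 5*a*w + 3*a + 15*w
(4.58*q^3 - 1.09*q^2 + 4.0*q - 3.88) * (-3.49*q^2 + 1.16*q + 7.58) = -15.9842*q^5 + 9.1169*q^4 + 19.492*q^3 + 9.919*q^2 + 25.8192*q - 29.4104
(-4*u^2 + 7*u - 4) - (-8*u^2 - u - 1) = 4*u^2 + 8*u - 3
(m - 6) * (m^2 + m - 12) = m^3 - 5*m^2 - 18*m + 72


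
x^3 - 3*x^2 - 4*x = x*(x - 4)*(x + 1)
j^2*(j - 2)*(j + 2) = j^4 - 4*j^2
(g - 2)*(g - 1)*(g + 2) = g^3 - g^2 - 4*g + 4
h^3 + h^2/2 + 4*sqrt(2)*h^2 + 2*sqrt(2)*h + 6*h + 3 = (h + 1/2)*(h + sqrt(2))*(h + 3*sqrt(2))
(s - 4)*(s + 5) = s^2 + s - 20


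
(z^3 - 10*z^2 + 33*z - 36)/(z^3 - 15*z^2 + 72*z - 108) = (z^2 - 7*z + 12)/(z^2 - 12*z + 36)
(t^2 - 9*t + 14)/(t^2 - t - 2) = (t - 7)/(t + 1)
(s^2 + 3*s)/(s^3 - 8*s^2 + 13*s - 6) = s*(s + 3)/(s^3 - 8*s^2 + 13*s - 6)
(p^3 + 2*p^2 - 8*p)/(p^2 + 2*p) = (p^2 + 2*p - 8)/(p + 2)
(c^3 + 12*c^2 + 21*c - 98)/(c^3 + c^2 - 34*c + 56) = (c + 7)/(c - 4)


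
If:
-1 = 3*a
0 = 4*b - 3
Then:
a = -1/3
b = 3/4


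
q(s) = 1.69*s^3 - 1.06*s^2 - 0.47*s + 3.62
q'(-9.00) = 429.28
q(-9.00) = -1310.02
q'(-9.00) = 429.28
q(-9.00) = -1310.02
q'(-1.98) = 23.60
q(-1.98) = -12.72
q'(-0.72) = 3.68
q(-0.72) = 2.78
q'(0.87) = 1.52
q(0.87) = 3.52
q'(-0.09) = -0.24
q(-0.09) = 3.65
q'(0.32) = -0.63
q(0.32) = 3.42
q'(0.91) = 1.80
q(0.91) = 3.59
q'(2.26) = 20.63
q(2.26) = 16.65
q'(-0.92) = 5.77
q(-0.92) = 1.84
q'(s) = 5.07*s^2 - 2.12*s - 0.47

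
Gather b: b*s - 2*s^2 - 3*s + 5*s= b*s - 2*s^2 + 2*s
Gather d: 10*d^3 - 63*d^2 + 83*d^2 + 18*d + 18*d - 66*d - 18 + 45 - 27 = 10*d^3 + 20*d^2 - 30*d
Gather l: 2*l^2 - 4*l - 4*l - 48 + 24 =2*l^2 - 8*l - 24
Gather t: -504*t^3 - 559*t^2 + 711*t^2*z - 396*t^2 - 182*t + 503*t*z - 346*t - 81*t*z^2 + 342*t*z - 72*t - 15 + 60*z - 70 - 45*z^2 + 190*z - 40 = -504*t^3 + t^2*(711*z - 955) + t*(-81*z^2 + 845*z - 600) - 45*z^2 + 250*z - 125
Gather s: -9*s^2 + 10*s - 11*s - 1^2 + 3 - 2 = -9*s^2 - s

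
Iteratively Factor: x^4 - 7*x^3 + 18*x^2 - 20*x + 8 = (x - 2)*(x^3 - 5*x^2 + 8*x - 4) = (x - 2)^2*(x^2 - 3*x + 2) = (x - 2)^2*(x - 1)*(x - 2)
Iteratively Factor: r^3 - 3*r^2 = (r - 3)*(r^2) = r*(r - 3)*(r)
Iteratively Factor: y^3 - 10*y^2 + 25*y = (y - 5)*(y^2 - 5*y) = (y - 5)^2*(y)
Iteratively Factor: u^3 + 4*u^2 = (u)*(u^2 + 4*u) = u*(u + 4)*(u)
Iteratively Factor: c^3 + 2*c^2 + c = (c + 1)*(c^2 + c) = (c + 1)^2*(c)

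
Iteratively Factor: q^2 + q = (q + 1)*(q)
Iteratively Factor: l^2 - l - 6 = (l - 3)*(l + 2)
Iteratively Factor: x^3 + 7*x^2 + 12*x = (x)*(x^2 + 7*x + 12) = x*(x + 3)*(x + 4)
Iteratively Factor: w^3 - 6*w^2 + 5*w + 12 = (w - 4)*(w^2 - 2*w - 3) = (w - 4)*(w - 3)*(w + 1)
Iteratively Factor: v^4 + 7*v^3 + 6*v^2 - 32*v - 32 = (v + 4)*(v^3 + 3*v^2 - 6*v - 8) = (v + 1)*(v + 4)*(v^2 + 2*v - 8) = (v - 2)*(v + 1)*(v + 4)*(v + 4)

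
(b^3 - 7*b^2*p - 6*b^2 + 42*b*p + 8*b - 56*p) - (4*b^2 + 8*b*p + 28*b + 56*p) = b^3 - 7*b^2*p - 10*b^2 + 34*b*p - 20*b - 112*p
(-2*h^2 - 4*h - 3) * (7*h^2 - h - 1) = -14*h^4 - 26*h^3 - 15*h^2 + 7*h + 3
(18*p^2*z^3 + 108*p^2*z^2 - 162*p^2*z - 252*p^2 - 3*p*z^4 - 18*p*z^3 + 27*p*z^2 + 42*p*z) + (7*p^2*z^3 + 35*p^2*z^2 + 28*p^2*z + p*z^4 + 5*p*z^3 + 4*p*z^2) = 25*p^2*z^3 + 143*p^2*z^2 - 134*p^2*z - 252*p^2 - 2*p*z^4 - 13*p*z^3 + 31*p*z^2 + 42*p*z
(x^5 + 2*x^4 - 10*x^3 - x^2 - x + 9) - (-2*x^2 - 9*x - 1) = x^5 + 2*x^4 - 10*x^3 + x^2 + 8*x + 10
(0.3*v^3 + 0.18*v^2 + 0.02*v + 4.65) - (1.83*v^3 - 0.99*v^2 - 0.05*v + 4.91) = -1.53*v^3 + 1.17*v^2 + 0.07*v - 0.26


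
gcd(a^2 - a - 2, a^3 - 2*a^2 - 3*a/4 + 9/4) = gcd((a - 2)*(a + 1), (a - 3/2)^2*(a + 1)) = a + 1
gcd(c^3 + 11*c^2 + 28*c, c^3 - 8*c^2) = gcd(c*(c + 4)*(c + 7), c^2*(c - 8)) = c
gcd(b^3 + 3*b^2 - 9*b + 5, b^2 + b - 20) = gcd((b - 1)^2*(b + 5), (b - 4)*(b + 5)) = b + 5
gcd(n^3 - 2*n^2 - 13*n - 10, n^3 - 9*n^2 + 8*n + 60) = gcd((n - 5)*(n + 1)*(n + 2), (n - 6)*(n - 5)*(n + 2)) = n^2 - 3*n - 10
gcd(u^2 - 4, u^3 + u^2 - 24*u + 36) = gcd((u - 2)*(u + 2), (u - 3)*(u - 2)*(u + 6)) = u - 2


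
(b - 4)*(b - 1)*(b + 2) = b^3 - 3*b^2 - 6*b + 8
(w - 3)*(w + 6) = w^2 + 3*w - 18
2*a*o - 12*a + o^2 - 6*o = (2*a + o)*(o - 6)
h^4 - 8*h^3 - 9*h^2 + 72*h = h*(h - 8)*(h - 3)*(h + 3)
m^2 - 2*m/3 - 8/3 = (m - 2)*(m + 4/3)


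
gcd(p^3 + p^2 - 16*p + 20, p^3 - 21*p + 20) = p + 5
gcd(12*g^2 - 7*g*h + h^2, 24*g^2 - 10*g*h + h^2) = 4*g - h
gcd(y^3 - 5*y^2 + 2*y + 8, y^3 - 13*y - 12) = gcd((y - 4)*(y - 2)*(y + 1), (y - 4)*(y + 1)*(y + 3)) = y^2 - 3*y - 4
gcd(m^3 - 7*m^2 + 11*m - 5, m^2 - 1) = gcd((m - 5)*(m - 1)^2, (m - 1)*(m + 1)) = m - 1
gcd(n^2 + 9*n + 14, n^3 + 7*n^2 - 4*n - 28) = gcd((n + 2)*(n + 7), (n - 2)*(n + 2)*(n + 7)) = n^2 + 9*n + 14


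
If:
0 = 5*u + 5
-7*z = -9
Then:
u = -1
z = 9/7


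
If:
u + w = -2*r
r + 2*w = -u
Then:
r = w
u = -3*w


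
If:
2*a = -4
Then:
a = -2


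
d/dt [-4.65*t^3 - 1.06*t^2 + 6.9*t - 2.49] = -13.95*t^2 - 2.12*t + 6.9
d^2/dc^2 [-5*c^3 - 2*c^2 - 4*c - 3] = -30*c - 4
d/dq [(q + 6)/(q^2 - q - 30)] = (q^2 - q - (q + 6)*(2*q - 1) - 30)/(-q^2 + q + 30)^2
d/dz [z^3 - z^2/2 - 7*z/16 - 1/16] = 3*z^2 - z - 7/16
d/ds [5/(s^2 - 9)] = -10*s/(s^2 - 9)^2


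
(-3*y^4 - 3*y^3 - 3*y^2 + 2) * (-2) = 6*y^4 + 6*y^3 + 6*y^2 - 4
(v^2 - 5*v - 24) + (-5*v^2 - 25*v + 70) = -4*v^2 - 30*v + 46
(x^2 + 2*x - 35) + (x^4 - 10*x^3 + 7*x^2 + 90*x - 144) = x^4 - 10*x^3 + 8*x^2 + 92*x - 179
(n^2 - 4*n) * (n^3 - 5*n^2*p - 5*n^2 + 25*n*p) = n^5 - 5*n^4*p - 9*n^4 + 45*n^3*p + 20*n^3 - 100*n^2*p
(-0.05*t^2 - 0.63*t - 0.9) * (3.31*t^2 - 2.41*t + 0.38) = -0.1655*t^4 - 1.9648*t^3 - 1.4797*t^2 + 1.9296*t - 0.342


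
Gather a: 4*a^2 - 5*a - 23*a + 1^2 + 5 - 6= 4*a^2 - 28*a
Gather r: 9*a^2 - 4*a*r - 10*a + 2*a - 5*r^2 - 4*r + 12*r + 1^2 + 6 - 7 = 9*a^2 - 8*a - 5*r^2 + r*(8 - 4*a)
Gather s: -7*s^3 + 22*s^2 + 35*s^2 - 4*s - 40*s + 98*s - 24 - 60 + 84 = -7*s^3 + 57*s^2 + 54*s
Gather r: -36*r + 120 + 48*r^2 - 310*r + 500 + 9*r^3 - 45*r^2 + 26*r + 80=9*r^3 + 3*r^2 - 320*r + 700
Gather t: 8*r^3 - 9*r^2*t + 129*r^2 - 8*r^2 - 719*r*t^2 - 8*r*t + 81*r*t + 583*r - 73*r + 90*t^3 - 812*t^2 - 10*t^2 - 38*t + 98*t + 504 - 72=8*r^3 + 121*r^2 + 510*r + 90*t^3 + t^2*(-719*r - 822) + t*(-9*r^2 + 73*r + 60) + 432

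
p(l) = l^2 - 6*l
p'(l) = 2*l - 6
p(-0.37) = 2.36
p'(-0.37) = -6.74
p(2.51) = -8.76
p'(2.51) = -0.98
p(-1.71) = 13.18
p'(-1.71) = -9.42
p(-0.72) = 4.84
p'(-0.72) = -7.44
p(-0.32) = 2.02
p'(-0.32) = -6.64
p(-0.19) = 1.18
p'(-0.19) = -6.38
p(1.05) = -5.20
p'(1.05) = -3.90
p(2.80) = -8.96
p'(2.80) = -0.40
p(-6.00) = 72.00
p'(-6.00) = -18.00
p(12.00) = 72.00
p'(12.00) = 18.00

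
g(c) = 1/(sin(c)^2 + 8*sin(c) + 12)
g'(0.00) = -0.06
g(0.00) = 0.08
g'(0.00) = -0.06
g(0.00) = 0.08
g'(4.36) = 0.07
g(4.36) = 0.19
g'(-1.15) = -0.08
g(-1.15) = 0.18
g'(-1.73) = 0.04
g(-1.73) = 0.20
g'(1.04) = -0.01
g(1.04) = 0.05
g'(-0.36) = -0.08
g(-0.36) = 0.11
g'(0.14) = -0.05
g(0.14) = 0.08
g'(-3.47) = 0.04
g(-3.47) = 0.07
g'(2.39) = 0.02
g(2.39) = 0.06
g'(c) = (-2*sin(c)*cos(c) - 8*cos(c))/(sin(c)^2 + 8*sin(c) + 12)^2 = -2*(sin(c) + 4)*cos(c)/(sin(c)^2 + 8*sin(c) + 12)^2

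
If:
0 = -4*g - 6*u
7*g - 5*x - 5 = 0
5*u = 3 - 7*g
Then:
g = 9/11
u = -6/11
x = 8/55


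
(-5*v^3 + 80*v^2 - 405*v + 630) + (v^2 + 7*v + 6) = -5*v^3 + 81*v^2 - 398*v + 636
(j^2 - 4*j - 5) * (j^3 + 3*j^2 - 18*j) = j^5 - j^4 - 35*j^3 + 57*j^2 + 90*j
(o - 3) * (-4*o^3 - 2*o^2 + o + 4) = -4*o^4 + 10*o^3 + 7*o^2 + o - 12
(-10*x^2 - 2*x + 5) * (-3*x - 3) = 30*x^3 + 36*x^2 - 9*x - 15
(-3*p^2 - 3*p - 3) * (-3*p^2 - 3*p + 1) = 9*p^4 + 18*p^3 + 15*p^2 + 6*p - 3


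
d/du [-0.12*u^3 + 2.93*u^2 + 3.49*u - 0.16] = -0.36*u^2 + 5.86*u + 3.49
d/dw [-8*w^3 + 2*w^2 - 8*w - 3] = -24*w^2 + 4*w - 8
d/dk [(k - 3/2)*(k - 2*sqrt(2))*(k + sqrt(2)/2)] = 3*k^2 - 3*sqrt(2)*k - 3*k - 2 + 9*sqrt(2)/4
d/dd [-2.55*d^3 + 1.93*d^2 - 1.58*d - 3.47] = -7.65*d^2 + 3.86*d - 1.58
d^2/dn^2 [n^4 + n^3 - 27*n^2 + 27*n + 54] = 12*n^2 + 6*n - 54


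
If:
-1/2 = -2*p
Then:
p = 1/4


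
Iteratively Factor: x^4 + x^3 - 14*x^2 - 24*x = (x - 4)*(x^3 + 5*x^2 + 6*x) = x*(x - 4)*(x^2 + 5*x + 6) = x*(x - 4)*(x + 3)*(x + 2)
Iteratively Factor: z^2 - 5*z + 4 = (z - 1)*(z - 4)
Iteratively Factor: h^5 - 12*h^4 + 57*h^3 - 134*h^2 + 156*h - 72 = (h - 3)*(h^4 - 9*h^3 + 30*h^2 - 44*h + 24) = (h - 3)^2*(h^3 - 6*h^2 + 12*h - 8) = (h - 3)^2*(h - 2)*(h^2 - 4*h + 4) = (h - 3)^2*(h - 2)^2*(h - 2)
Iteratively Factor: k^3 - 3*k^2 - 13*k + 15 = (k - 5)*(k^2 + 2*k - 3) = (k - 5)*(k - 1)*(k + 3)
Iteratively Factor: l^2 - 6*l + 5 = (l - 5)*(l - 1)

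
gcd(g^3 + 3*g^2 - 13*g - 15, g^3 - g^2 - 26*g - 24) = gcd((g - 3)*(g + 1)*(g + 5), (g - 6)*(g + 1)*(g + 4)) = g + 1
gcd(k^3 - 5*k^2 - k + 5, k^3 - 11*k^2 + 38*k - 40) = k - 5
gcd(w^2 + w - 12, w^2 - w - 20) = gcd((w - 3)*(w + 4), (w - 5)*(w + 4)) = w + 4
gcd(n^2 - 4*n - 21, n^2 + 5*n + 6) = n + 3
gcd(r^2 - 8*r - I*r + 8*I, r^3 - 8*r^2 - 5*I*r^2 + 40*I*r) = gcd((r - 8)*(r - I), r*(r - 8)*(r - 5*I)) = r - 8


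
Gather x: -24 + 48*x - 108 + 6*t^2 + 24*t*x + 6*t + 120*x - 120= 6*t^2 + 6*t + x*(24*t + 168) - 252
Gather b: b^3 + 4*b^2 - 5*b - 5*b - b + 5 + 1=b^3 + 4*b^2 - 11*b + 6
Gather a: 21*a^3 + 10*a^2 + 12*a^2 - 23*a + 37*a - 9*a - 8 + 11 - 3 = 21*a^3 + 22*a^2 + 5*a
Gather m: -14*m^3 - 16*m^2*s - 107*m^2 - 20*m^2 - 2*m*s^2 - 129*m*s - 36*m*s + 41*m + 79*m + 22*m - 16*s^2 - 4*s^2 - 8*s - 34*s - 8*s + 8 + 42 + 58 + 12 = -14*m^3 + m^2*(-16*s - 127) + m*(-2*s^2 - 165*s + 142) - 20*s^2 - 50*s + 120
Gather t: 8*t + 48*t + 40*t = 96*t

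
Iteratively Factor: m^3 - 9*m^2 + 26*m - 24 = (m - 4)*(m^2 - 5*m + 6) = (m - 4)*(m - 2)*(m - 3)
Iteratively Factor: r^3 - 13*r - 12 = (r + 3)*(r^2 - 3*r - 4) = (r + 1)*(r + 3)*(r - 4)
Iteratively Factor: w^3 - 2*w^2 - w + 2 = (w + 1)*(w^2 - 3*w + 2) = (w - 2)*(w + 1)*(w - 1)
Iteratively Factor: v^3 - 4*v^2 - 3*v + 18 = (v - 3)*(v^2 - v - 6) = (v - 3)*(v + 2)*(v - 3)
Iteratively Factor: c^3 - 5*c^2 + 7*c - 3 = (c - 1)*(c^2 - 4*c + 3) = (c - 3)*(c - 1)*(c - 1)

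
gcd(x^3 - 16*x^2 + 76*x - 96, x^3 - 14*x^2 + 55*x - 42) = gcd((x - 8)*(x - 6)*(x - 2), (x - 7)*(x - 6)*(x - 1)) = x - 6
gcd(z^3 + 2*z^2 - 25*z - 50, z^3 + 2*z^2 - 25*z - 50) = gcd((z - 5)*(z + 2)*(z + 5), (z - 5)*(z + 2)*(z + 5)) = z^3 + 2*z^2 - 25*z - 50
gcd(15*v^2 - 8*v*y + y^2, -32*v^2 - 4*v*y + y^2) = 1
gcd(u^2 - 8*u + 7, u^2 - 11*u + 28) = u - 7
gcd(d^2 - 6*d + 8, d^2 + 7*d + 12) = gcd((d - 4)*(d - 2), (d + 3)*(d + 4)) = 1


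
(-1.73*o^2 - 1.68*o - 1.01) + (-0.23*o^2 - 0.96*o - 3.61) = -1.96*o^2 - 2.64*o - 4.62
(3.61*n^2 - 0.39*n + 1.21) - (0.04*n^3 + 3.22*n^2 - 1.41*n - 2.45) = -0.04*n^3 + 0.39*n^2 + 1.02*n + 3.66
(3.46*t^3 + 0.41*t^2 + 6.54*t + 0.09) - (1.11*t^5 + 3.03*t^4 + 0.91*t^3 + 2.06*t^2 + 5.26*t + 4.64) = -1.11*t^5 - 3.03*t^4 + 2.55*t^3 - 1.65*t^2 + 1.28*t - 4.55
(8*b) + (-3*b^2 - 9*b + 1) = -3*b^2 - b + 1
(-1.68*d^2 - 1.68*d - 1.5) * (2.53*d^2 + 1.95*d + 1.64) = -4.2504*d^4 - 7.5264*d^3 - 9.8262*d^2 - 5.6802*d - 2.46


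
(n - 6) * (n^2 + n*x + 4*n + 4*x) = n^3 + n^2*x - 2*n^2 - 2*n*x - 24*n - 24*x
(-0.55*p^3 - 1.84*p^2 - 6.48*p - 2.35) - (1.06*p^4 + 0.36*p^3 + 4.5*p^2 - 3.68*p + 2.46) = -1.06*p^4 - 0.91*p^3 - 6.34*p^2 - 2.8*p - 4.81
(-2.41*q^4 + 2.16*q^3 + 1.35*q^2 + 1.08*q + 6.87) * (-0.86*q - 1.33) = 2.0726*q^5 + 1.3477*q^4 - 4.0338*q^3 - 2.7243*q^2 - 7.3446*q - 9.1371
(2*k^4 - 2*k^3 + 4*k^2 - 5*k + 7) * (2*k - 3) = 4*k^5 - 10*k^4 + 14*k^3 - 22*k^2 + 29*k - 21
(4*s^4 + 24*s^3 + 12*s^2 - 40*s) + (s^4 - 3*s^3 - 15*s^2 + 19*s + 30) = 5*s^4 + 21*s^3 - 3*s^2 - 21*s + 30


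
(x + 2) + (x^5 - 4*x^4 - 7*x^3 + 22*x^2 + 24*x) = x^5 - 4*x^4 - 7*x^3 + 22*x^2 + 25*x + 2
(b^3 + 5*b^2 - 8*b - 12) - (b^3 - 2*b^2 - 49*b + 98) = 7*b^2 + 41*b - 110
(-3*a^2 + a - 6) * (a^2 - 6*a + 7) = -3*a^4 + 19*a^3 - 33*a^2 + 43*a - 42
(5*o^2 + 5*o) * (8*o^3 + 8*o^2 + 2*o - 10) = 40*o^5 + 80*o^4 + 50*o^3 - 40*o^2 - 50*o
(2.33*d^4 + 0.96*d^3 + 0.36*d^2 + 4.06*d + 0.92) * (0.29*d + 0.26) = 0.6757*d^5 + 0.8842*d^4 + 0.354*d^3 + 1.271*d^2 + 1.3224*d + 0.2392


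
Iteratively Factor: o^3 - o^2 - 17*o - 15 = (o - 5)*(o^2 + 4*o + 3) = (o - 5)*(o + 1)*(o + 3)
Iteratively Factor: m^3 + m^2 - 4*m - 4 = (m - 2)*(m^2 + 3*m + 2) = (m - 2)*(m + 2)*(m + 1)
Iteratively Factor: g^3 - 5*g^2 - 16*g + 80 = (g + 4)*(g^2 - 9*g + 20) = (g - 5)*(g + 4)*(g - 4)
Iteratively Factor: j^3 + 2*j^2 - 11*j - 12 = (j + 1)*(j^2 + j - 12) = (j - 3)*(j + 1)*(j + 4)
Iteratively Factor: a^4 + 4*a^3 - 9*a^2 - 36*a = (a - 3)*(a^3 + 7*a^2 + 12*a) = (a - 3)*(a + 4)*(a^2 + 3*a) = (a - 3)*(a + 3)*(a + 4)*(a)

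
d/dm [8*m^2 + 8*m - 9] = 16*m + 8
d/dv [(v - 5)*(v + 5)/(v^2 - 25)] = 0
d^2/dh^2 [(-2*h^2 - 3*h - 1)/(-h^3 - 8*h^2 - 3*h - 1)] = 2*(2*h^6 + 9*h^5 + 60*h^4 + 185*h^3 + 135*h^2 - 3*h - 6)/(h^9 + 24*h^8 + 201*h^7 + 659*h^6 + 651*h^5 + 426*h^4 + 174*h^3 + 51*h^2 + 9*h + 1)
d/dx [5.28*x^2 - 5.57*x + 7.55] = 10.56*x - 5.57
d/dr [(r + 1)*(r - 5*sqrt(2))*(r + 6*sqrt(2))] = 3*r^2 + 2*r + 2*sqrt(2)*r - 60 + sqrt(2)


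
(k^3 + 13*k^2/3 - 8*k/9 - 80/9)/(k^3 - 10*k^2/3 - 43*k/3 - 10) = (3*k^2 + 8*k - 16)/(3*(k^2 - 5*k - 6))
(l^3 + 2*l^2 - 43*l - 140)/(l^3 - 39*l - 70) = (l + 4)/(l + 2)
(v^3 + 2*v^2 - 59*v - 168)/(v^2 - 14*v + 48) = (v^2 + 10*v + 21)/(v - 6)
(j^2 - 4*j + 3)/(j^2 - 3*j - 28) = (-j^2 + 4*j - 3)/(-j^2 + 3*j + 28)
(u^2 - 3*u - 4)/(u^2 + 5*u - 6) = (u^2 - 3*u - 4)/(u^2 + 5*u - 6)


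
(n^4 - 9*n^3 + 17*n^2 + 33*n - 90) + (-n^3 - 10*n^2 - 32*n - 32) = n^4 - 10*n^3 + 7*n^2 + n - 122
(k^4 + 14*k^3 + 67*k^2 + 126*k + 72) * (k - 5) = k^5 + 9*k^4 - 3*k^3 - 209*k^2 - 558*k - 360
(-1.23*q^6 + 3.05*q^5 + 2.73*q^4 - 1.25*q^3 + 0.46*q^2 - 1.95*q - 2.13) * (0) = 0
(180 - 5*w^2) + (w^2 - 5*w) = -4*w^2 - 5*w + 180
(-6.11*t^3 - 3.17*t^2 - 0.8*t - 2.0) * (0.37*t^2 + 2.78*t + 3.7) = -2.2607*t^5 - 18.1587*t^4 - 31.7156*t^3 - 14.693*t^2 - 8.52*t - 7.4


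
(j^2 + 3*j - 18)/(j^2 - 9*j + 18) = (j + 6)/(j - 6)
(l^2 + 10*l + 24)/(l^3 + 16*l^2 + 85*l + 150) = (l + 4)/(l^2 + 10*l + 25)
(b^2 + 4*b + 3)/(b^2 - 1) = (b + 3)/(b - 1)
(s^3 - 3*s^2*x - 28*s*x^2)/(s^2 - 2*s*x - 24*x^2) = s*(-s + 7*x)/(-s + 6*x)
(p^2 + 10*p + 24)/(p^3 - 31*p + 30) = (p + 4)/(p^2 - 6*p + 5)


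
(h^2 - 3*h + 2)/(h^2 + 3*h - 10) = (h - 1)/(h + 5)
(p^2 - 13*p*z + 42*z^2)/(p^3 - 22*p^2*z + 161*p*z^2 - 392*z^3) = (p - 6*z)/(p^2 - 15*p*z + 56*z^2)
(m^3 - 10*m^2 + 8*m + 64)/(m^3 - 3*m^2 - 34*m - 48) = (m - 4)/(m + 3)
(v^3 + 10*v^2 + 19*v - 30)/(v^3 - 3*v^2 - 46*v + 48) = (v + 5)/(v - 8)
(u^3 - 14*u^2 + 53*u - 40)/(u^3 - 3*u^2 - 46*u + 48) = (u - 5)/(u + 6)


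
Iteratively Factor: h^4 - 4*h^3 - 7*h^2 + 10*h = (h - 1)*(h^3 - 3*h^2 - 10*h) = (h - 5)*(h - 1)*(h^2 + 2*h) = (h - 5)*(h - 1)*(h + 2)*(h)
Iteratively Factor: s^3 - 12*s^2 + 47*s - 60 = (s - 5)*(s^2 - 7*s + 12) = (s - 5)*(s - 4)*(s - 3)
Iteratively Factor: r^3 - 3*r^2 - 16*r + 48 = (r - 4)*(r^2 + r - 12) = (r - 4)*(r - 3)*(r + 4)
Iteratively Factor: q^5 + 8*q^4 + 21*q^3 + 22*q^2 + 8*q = (q + 1)*(q^4 + 7*q^3 + 14*q^2 + 8*q) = (q + 1)^2*(q^3 + 6*q^2 + 8*q) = (q + 1)^2*(q + 4)*(q^2 + 2*q) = (q + 1)^2*(q + 2)*(q + 4)*(q)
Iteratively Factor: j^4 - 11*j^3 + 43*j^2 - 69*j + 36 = (j - 3)*(j^3 - 8*j^2 + 19*j - 12) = (j - 3)*(j - 1)*(j^2 - 7*j + 12) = (j - 3)^2*(j - 1)*(j - 4)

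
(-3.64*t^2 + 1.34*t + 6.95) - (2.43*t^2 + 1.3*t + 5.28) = -6.07*t^2 + 0.04*t + 1.67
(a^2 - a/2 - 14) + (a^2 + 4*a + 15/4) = 2*a^2 + 7*a/2 - 41/4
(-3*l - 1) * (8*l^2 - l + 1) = -24*l^3 - 5*l^2 - 2*l - 1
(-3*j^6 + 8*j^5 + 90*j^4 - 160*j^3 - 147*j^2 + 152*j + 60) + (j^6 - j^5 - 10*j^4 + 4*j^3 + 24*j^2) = -2*j^6 + 7*j^5 + 80*j^4 - 156*j^3 - 123*j^2 + 152*j + 60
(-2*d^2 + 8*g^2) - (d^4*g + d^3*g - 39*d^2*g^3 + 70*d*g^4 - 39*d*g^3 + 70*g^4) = -d^4*g - d^3*g + 39*d^2*g^3 - 2*d^2 - 70*d*g^4 + 39*d*g^3 - 70*g^4 + 8*g^2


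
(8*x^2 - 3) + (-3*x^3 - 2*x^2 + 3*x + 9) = -3*x^3 + 6*x^2 + 3*x + 6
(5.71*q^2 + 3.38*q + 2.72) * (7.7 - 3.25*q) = -18.5575*q^3 + 32.982*q^2 + 17.186*q + 20.944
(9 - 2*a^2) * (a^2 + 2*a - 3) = -2*a^4 - 4*a^3 + 15*a^2 + 18*a - 27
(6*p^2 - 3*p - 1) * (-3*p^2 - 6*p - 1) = -18*p^4 - 27*p^3 + 15*p^2 + 9*p + 1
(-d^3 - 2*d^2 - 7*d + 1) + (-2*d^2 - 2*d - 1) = -d^3 - 4*d^2 - 9*d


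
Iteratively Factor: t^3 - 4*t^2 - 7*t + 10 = (t - 1)*(t^2 - 3*t - 10) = (t - 5)*(t - 1)*(t + 2)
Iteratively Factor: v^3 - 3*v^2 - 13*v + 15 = (v - 1)*(v^2 - 2*v - 15) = (v - 5)*(v - 1)*(v + 3)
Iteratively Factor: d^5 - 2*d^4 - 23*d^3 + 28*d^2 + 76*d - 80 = (d - 2)*(d^4 - 23*d^2 - 18*d + 40) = (d - 2)*(d + 2)*(d^3 - 2*d^2 - 19*d + 20) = (d - 2)*(d - 1)*(d + 2)*(d^2 - d - 20) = (d - 5)*(d - 2)*(d - 1)*(d + 2)*(d + 4)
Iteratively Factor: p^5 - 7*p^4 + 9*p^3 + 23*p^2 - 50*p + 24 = (p - 4)*(p^4 - 3*p^3 - 3*p^2 + 11*p - 6) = (p - 4)*(p + 2)*(p^3 - 5*p^2 + 7*p - 3) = (p - 4)*(p - 3)*(p + 2)*(p^2 - 2*p + 1) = (p - 4)*(p - 3)*(p - 1)*(p + 2)*(p - 1)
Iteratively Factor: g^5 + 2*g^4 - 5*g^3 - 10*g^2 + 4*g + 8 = (g + 2)*(g^4 - 5*g^2 + 4) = (g - 2)*(g + 2)*(g^3 + 2*g^2 - g - 2) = (g - 2)*(g + 1)*(g + 2)*(g^2 + g - 2) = (g - 2)*(g - 1)*(g + 1)*(g + 2)*(g + 2)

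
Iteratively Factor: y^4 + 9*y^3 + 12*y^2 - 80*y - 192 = (y + 4)*(y^3 + 5*y^2 - 8*y - 48) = (y + 4)^2*(y^2 + y - 12) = (y + 4)^3*(y - 3)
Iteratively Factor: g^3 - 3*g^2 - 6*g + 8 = (g + 2)*(g^2 - 5*g + 4) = (g - 4)*(g + 2)*(g - 1)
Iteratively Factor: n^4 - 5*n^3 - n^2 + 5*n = (n - 1)*(n^3 - 4*n^2 - 5*n) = (n - 5)*(n - 1)*(n^2 + n) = n*(n - 5)*(n - 1)*(n + 1)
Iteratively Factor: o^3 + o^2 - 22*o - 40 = (o + 2)*(o^2 - o - 20) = (o - 5)*(o + 2)*(o + 4)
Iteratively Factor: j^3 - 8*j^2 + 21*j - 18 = (j - 3)*(j^2 - 5*j + 6) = (j - 3)^2*(j - 2)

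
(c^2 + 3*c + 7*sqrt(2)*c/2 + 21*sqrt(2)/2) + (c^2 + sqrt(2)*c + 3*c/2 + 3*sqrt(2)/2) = 2*c^2 + 9*c/2 + 9*sqrt(2)*c/2 + 12*sqrt(2)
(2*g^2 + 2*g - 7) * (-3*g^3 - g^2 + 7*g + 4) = -6*g^5 - 8*g^4 + 33*g^3 + 29*g^2 - 41*g - 28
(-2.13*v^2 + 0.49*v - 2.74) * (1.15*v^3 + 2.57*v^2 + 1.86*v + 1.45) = -2.4495*v^5 - 4.9106*v^4 - 5.8535*v^3 - 9.2189*v^2 - 4.3859*v - 3.973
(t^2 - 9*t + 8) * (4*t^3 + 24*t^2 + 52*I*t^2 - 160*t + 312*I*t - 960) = 4*t^5 - 12*t^4 + 52*I*t^4 - 344*t^3 - 156*I*t^3 + 672*t^2 - 2392*I*t^2 + 7360*t + 2496*I*t - 7680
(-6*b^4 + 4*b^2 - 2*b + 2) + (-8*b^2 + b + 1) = -6*b^4 - 4*b^2 - b + 3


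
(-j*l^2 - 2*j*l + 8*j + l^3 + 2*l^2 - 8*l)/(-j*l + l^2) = l + 2 - 8/l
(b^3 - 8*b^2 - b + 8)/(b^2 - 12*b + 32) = (b^2 - 1)/(b - 4)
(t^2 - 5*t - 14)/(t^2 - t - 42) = (t + 2)/(t + 6)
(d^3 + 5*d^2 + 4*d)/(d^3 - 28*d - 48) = d*(d + 1)/(d^2 - 4*d - 12)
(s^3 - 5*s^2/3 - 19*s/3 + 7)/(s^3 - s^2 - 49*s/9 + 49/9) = 3*(s - 3)/(3*s - 7)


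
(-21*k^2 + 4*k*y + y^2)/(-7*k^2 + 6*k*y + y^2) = (-3*k + y)/(-k + y)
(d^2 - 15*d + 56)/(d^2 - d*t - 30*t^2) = (-d^2 + 15*d - 56)/(-d^2 + d*t + 30*t^2)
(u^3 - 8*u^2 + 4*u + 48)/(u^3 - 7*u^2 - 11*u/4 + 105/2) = 4*(u^2 - 2*u - 8)/(4*u^2 - 4*u - 35)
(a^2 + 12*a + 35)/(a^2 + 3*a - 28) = (a + 5)/(a - 4)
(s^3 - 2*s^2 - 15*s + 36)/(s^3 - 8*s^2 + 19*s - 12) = (s^2 + s - 12)/(s^2 - 5*s + 4)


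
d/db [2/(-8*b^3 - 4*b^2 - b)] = 2*(24*b^2 + 8*b + 1)/(b^2*(8*b^2 + 4*b + 1)^2)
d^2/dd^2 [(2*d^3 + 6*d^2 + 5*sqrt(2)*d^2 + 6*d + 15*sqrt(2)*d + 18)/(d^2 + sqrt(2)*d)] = 18*(sqrt(2)*d^3 + 6*d^2 + 6*sqrt(2)*d + 4)/(d^3*(d^3 + 3*sqrt(2)*d^2 + 6*d + 2*sqrt(2)))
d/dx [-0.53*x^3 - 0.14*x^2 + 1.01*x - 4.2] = -1.59*x^2 - 0.28*x + 1.01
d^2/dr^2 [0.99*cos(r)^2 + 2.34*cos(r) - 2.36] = 3.96*sin(r)^2 - 2.34*cos(r) - 1.98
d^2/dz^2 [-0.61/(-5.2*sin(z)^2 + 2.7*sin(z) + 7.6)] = (65.9776*sin(z)^4 - 25.6932*sin(z)^3 + 1.90929999999997*sin(z)^2 + 38.8692*sin(z) - 57.1082)/(-5.2*sin(z)^2 + 2.7*sin(z) + 7.6)^3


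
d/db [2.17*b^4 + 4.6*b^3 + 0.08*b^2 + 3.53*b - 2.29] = 8.68*b^3 + 13.8*b^2 + 0.16*b + 3.53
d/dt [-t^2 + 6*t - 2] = 6 - 2*t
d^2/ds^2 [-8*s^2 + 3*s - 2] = -16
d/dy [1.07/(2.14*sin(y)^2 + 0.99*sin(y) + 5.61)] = -(4.5796*sin(y) + 1.0593)*cos(y)/(2.14*sin(y)^2 + 0.99*sin(y) + 5.61)^2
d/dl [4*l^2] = 8*l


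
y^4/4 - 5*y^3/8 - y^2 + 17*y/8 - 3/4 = (y/4 + 1/2)*(y - 3)*(y - 1)*(y - 1/2)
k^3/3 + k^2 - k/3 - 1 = (k/3 + 1)*(k - 1)*(k + 1)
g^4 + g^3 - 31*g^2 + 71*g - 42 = (g - 3)*(g - 2)*(g - 1)*(g + 7)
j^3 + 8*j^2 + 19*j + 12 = (j + 1)*(j + 3)*(j + 4)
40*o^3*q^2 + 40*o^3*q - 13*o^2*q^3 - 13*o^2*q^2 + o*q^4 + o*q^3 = q*(-8*o + q)*(-5*o + q)*(o*q + o)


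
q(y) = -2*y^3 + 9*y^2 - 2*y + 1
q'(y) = -6*y^2 + 18*y - 2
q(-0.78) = 8.98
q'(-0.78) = -19.69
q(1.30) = 9.22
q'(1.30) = 11.26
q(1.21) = 8.21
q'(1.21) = 11.00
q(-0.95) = 12.74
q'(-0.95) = -24.52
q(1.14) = 7.45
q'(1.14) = 10.72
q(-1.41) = 27.32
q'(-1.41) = -39.31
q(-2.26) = 74.57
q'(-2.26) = -73.33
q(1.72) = 14.01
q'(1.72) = 11.21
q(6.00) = -119.00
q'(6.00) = -110.00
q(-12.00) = 4777.00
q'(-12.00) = -1082.00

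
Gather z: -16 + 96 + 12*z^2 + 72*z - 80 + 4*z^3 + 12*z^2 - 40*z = 4*z^3 + 24*z^2 + 32*z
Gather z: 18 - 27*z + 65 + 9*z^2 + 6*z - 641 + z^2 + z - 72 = 10*z^2 - 20*z - 630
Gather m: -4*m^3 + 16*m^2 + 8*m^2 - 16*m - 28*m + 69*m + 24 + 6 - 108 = -4*m^3 + 24*m^2 + 25*m - 78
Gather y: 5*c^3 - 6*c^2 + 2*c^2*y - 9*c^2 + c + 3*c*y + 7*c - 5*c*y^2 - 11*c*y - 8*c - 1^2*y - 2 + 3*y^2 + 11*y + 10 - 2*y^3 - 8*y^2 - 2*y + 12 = 5*c^3 - 15*c^2 - 2*y^3 + y^2*(-5*c - 5) + y*(2*c^2 - 8*c + 8) + 20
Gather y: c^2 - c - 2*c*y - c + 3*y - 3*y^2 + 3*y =c^2 - 2*c - 3*y^2 + y*(6 - 2*c)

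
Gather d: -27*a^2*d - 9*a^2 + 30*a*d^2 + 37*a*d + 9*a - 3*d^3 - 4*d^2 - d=-9*a^2 + 9*a - 3*d^3 + d^2*(30*a - 4) + d*(-27*a^2 + 37*a - 1)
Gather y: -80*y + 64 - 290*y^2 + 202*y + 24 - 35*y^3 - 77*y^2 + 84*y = -35*y^3 - 367*y^2 + 206*y + 88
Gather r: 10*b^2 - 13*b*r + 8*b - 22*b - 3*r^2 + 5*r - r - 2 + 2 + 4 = 10*b^2 - 14*b - 3*r^2 + r*(4 - 13*b) + 4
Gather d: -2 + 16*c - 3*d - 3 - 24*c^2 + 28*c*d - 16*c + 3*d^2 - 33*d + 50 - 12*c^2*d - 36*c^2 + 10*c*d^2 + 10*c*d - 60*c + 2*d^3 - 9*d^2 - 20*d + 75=-60*c^2 - 60*c + 2*d^3 + d^2*(10*c - 6) + d*(-12*c^2 + 38*c - 56) + 120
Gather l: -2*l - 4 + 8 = 4 - 2*l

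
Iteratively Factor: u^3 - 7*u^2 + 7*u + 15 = (u + 1)*(u^2 - 8*u + 15) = (u - 3)*(u + 1)*(u - 5)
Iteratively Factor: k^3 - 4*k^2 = (k - 4)*(k^2) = k*(k - 4)*(k)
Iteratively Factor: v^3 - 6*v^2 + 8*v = (v - 4)*(v^2 - 2*v) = (v - 4)*(v - 2)*(v)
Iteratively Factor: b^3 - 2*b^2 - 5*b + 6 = (b - 3)*(b^2 + b - 2) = (b - 3)*(b + 2)*(b - 1)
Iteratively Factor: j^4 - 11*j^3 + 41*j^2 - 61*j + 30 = (j - 2)*(j^3 - 9*j^2 + 23*j - 15) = (j - 3)*(j - 2)*(j^2 - 6*j + 5) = (j - 3)*(j - 2)*(j - 1)*(j - 5)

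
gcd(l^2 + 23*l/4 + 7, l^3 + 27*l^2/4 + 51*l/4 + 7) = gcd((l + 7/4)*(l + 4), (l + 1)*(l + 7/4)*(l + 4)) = l^2 + 23*l/4 + 7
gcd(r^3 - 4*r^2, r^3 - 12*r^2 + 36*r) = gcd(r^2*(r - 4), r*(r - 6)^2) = r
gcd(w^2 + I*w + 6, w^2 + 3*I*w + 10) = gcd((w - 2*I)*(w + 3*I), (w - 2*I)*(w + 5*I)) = w - 2*I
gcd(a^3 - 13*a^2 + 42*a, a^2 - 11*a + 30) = a - 6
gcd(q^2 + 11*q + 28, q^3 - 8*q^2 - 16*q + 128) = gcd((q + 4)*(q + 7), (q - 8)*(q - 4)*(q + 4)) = q + 4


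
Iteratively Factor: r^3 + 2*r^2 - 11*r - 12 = (r - 3)*(r^2 + 5*r + 4) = (r - 3)*(r + 1)*(r + 4)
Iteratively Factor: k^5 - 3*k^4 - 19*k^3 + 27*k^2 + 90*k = (k - 5)*(k^4 + 2*k^3 - 9*k^2 - 18*k) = (k - 5)*(k - 3)*(k^3 + 5*k^2 + 6*k) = k*(k - 5)*(k - 3)*(k^2 + 5*k + 6) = k*(k - 5)*(k - 3)*(k + 3)*(k + 2)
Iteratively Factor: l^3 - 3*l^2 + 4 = (l - 2)*(l^2 - l - 2) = (l - 2)^2*(l + 1)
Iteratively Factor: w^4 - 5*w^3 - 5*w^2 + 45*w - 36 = (w - 3)*(w^3 - 2*w^2 - 11*w + 12) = (w - 3)*(w - 1)*(w^2 - w - 12) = (w - 4)*(w - 3)*(w - 1)*(w + 3)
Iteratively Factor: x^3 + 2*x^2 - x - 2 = (x + 2)*(x^2 - 1) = (x - 1)*(x + 2)*(x + 1)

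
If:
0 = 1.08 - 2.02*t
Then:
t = 0.53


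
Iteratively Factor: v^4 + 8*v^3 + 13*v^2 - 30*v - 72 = (v - 2)*(v^3 + 10*v^2 + 33*v + 36) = (v - 2)*(v + 3)*(v^2 + 7*v + 12) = (v - 2)*(v + 3)^2*(v + 4)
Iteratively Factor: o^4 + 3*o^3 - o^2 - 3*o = (o - 1)*(o^3 + 4*o^2 + 3*o) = (o - 1)*(o + 3)*(o^2 + o) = o*(o - 1)*(o + 3)*(o + 1)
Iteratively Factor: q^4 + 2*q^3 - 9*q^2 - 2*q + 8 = (q + 1)*(q^3 + q^2 - 10*q + 8) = (q - 2)*(q + 1)*(q^2 + 3*q - 4) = (q - 2)*(q - 1)*(q + 1)*(q + 4)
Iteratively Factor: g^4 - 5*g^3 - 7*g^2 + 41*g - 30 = (g + 3)*(g^3 - 8*g^2 + 17*g - 10) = (g - 2)*(g + 3)*(g^2 - 6*g + 5) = (g - 2)*(g - 1)*(g + 3)*(g - 5)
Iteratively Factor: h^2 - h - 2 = (h + 1)*(h - 2)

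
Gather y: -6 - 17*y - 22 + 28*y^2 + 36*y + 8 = 28*y^2 + 19*y - 20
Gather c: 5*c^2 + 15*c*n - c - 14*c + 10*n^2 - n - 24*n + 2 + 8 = 5*c^2 + c*(15*n - 15) + 10*n^2 - 25*n + 10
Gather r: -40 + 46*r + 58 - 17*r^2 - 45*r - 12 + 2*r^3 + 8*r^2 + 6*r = 2*r^3 - 9*r^2 + 7*r + 6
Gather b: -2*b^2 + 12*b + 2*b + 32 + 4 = -2*b^2 + 14*b + 36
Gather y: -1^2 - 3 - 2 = -6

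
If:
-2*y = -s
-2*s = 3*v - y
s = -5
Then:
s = -5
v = 5/2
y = -5/2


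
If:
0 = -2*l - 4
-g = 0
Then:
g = 0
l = -2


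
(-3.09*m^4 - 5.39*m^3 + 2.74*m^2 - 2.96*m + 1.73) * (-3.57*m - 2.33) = 11.0313*m^5 + 26.442*m^4 + 2.7769*m^3 + 4.183*m^2 + 0.7207*m - 4.0309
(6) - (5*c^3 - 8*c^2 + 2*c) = -5*c^3 + 8*c^2 - 2*c + 6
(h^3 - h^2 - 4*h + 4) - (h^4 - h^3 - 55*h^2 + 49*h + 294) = -h^4 + 2*h^3 + 54*h^2 - 53*h - 290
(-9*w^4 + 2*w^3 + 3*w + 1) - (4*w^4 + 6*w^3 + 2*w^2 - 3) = -13*w^4 - 4*w^3 - 2*w^2 + 3*w + 4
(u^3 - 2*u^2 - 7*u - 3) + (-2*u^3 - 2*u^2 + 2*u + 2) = -u^3 - 4*u^2 - 5*u - 1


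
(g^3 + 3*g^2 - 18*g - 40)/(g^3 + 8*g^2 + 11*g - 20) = (g^2 - 2*g - 8)/(g^2 + 3*g - 4)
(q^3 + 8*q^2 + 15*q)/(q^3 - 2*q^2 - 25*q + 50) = q*(q + 3)/(q^2 - 7*q + 10)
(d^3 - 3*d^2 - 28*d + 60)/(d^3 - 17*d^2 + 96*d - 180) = (d^2 + 3*d - 10)/(d^2 - 11*d + 30)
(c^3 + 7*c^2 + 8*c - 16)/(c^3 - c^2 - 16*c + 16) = (c + 4)/(c - 4)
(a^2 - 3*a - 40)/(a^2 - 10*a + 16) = (a + 5)/(a - 2)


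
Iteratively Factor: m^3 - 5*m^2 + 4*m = (m - 1)*(m^2 - 4*m) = m*(m - 1)*(m - 4)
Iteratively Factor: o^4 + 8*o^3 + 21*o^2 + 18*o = (o + 2)*(o^3 + 6*o^2 + 9*o) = (o + 2)*(o + 3)*(o^2 + 3*o) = o*(o + 2)*(o + 3)*(o + 3)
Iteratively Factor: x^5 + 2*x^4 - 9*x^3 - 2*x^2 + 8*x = (x + 1)*(x^4 + x^3 - 10*x^2 + 8*x) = (x + 1)*(x + 4)*(x^3 - 3*x^2 + 2*x) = (x - 1)*(x + 1)*(x + 4)*(x^2 - 2*x) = x*(x - 1)*(x + 1)*(x + 4)*(x - 2)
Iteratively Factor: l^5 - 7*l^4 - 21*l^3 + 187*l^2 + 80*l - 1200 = (l - 5)*(l^4 - 2*l^3 - 31*l^2 + 32*l + 240) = (l - 5)^2*(l^3 + 3*l^2 - 16*l - 48) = (l - 5)^2*(l - 4)*(l^2 + 7*l + 12) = (l - 5)^2*(l - 4)*(l + 3)*(l + 4)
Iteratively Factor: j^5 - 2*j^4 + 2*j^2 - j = (j)*(j^4 - 2*j^3 + 2*j - 1) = j*(j + 1)*(j^3 - 3*j^2 + 3*j - 1) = j*(j - 1)*(j + 1)*(j^2 - 2*j + 1) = j*(j - 1)^2*(j + 1)*(j - 1)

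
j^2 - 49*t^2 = (j - 7*t)*(j + 7*t)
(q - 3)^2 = q^2 - 6*q + 9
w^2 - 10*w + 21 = (w - 7)*(w - 3)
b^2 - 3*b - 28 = (b - 7)*(b + 4)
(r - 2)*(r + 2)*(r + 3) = r^3 + 3*r^2 - 4*r - 12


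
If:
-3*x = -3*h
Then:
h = x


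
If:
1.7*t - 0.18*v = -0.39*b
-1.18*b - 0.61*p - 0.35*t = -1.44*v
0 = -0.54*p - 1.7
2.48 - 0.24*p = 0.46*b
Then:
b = 7.03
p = -3.15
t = -1.17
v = 4.14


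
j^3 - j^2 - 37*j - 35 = (j - 7)*(j + 1)*(j + 5)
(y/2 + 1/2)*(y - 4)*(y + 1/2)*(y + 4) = y^4/2 + 3*y^3/4 - 31*y^2/4 - 12*y - 4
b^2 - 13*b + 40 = (b - 8)*(b - 5)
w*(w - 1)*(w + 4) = w^3 + 3*w^2 - 4*w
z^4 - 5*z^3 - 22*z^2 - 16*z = z*(z - 8)*(z + 1)*(z + 2)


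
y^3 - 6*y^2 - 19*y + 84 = (y - 7)*(y - 3)*(y + 4)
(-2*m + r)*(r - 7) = -2*m*r + 14*m + r^2 - 7*r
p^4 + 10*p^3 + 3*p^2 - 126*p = p*(p - 3)*(p + 6)*(p + 7)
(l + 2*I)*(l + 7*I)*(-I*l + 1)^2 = -l^4 - 11*I*l^3 + 33*l^2 + 37*I*l - 14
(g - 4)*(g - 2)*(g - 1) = g^3 - 7*g^2 + 14*g - 8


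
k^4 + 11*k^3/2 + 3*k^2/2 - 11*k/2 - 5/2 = (k - 1)*(k + 1/2)*(k + 1)*(k + 5)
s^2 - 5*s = s*(s - 5)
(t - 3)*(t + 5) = t^2 + 2*t - 15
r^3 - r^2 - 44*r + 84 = (r - 6)*(r - 2)*(r + 7)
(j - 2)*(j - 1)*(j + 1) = j^3 - 2*j^2 - j + 2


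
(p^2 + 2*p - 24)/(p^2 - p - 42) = (p - 4)/(p - 7)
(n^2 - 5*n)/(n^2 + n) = (n - 5)/(n + 1)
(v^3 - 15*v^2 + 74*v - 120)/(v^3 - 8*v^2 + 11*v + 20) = (v - 6)/(v + 1)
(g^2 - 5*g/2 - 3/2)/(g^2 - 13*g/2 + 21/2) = (2*g + 1)/(2*g - 7)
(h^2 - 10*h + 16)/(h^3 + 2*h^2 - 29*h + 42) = (h - 8)/(h^2 + 4*h - 21)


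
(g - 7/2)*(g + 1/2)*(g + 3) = g^3 - 43*g/4 - 21/4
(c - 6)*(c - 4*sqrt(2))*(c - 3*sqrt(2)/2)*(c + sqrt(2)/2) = c^4 - 5*sqrt(2)*c^3 - 6*c^3 + 13*c^2/2 + 30*sqrt(2)*c^2 - 39*c + 6*sqrt(2)*c - 36*sqrt(2)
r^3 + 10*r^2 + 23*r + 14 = (r + 1)*(r + 2)*(r + 7)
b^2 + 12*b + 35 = (b + 5)*(b + 7)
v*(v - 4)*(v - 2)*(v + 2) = v^4 - 4*v^3 - 4*v^2 + 16*v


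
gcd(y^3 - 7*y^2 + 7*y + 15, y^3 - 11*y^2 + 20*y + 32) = y + 1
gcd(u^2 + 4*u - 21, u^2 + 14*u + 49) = u + 7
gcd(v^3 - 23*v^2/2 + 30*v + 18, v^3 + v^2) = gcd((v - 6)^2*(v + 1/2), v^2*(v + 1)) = 1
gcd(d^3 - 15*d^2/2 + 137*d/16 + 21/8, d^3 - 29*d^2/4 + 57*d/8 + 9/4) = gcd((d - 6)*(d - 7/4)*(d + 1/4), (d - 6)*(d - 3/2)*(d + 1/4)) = d^2 - 23*d/4 - 3/2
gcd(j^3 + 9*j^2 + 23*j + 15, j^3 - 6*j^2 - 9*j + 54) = j + 3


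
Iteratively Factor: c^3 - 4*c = (c + 2)*(c^2 - 2*c) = (c - 2)*(c + 2)*(c)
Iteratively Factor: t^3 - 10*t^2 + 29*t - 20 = (t - 5)*(t^2 - 5*t + 4) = (t - 5)*(t - 1)*(t - 4)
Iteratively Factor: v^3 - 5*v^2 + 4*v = (v)*(v^2 - 5*v + 4) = v*(v - 1)*(v - 4)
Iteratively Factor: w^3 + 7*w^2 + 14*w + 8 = (w + 1)*(w^2 + 6*w + 8) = (w + 1)*(w + 4)*(w + 2)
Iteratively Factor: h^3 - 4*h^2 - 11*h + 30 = (h + 3)*(h^2 - 7*h + 10) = (h - 5)*(h + 3)*(h - 2)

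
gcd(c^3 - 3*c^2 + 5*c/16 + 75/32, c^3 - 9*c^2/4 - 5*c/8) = c - 5/2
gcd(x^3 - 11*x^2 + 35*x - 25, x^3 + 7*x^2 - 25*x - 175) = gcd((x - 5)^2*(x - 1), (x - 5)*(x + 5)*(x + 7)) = x - 5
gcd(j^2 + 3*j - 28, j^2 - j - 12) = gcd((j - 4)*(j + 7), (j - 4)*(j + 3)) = j - 4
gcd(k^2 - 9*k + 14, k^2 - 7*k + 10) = k - 2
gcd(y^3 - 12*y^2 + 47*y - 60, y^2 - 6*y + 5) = y - 5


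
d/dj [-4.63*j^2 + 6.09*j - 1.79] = 6.09 - 9.26*j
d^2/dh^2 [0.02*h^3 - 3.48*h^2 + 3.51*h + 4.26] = 0.12*h - 6.96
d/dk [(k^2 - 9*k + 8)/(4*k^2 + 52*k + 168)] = (11*k^2 + 34*k - 241)/(2*(k^4 + 26*k^3 + 253*k^2 + 1092*k + 1764))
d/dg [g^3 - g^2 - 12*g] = 3*g^2 - 2*g - 12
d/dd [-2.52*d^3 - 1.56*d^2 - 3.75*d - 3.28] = -7.56*d^2 - 3.12*d - 3.75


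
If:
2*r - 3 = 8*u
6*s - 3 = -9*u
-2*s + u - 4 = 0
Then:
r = 13/2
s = -11/8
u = 5/4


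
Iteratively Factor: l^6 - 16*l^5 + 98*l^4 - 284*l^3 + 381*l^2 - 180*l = (l)*(l^5 - 16*l^4 + 98*l^3 - 284*l^2 + 381*l - 180) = l*(l - 1)*(l^4 - 15*l^3 + 83*l^2 - 201*l + 180) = l*(l - 4)*(l - 1)*(l^3 - 11*l^2 + 39*l - 45) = l*(l - 4)*(l - 3)*(l - 1)*(l^2 - 8*l + 15) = l*(l - 4)*(l - 3)^2*(l - 1)*(l - 5)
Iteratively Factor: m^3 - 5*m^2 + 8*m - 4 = (m - 2)*(m^2 - 3*m + 2) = (m - 2)*(m - 1)*(m - 2)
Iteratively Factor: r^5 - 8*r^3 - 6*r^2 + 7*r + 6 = (r - 1)*(r^4 + r^3 - 7*r^2 - 13*r - 6) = (r - 1)*(r + 1)*(r^3 - 7*r - 6) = (r - 1)*(r + 1)*(r + 2)*(r^2 - 2*r - 3) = (r - 1)*(r + 1)^2*(r + 2)*(r - 3)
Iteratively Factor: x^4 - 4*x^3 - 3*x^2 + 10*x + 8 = (x - 4)*(x^3 - 3*x - 2) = (x - 4)*(x - 2)*(x^2 + 2*x + 1) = (x - 4)*(x - 2)*(x + 1)*(x + 1)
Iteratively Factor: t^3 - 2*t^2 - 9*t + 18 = (t + 3)*(t^2 - 5*t + 6) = (t - 3)*(t + 3)*(t - 2)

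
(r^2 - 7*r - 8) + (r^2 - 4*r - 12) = 2*r^2 - 11*r - 20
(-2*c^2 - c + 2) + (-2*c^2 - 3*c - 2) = -4*c^2 - 4*c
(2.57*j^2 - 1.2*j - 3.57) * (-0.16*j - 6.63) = -0.4112*j^3 - 16.8471*j^2 + 8.5272*j + 23.6691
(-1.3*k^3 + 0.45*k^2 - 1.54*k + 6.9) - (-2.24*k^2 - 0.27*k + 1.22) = -1.3*k^3 + 2.69*k^2 - 1.27*k + 5.68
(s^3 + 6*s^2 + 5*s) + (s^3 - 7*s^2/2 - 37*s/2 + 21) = 2*s^3 + 5*s^2/2 - 27*s/2 + 21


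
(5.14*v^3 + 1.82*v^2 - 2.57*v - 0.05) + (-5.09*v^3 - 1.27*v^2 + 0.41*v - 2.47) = 0.0499999999999998*v^3 + 0.55*v^2 - 2.16*v - 2.52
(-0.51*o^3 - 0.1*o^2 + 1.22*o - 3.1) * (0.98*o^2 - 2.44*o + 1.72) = -0.4998*o^5 + 1.1464*o^4 + 0.5624*o^3 - 6.1868*o^2 + 9.6624*o - 5.332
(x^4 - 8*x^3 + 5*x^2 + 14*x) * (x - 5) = x^5 - 13*x^4 + 45*x^3 - 11*x^2 - 70*x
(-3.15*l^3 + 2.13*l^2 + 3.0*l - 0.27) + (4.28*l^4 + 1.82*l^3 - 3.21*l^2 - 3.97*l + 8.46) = 4.28*l^4 - 1.33*l^3 - 1.08*l^2 - 0.97*l + 8.19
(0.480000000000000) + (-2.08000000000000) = -1.60000000000000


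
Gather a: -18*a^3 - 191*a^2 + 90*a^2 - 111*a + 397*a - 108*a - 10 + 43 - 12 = -18*a^3 - 101*a^2 + 178*a + 21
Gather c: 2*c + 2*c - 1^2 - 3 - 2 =4*c - 6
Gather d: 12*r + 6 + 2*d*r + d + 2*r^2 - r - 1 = d*(2*r + 1) + 2*r^2 + 11*r + 5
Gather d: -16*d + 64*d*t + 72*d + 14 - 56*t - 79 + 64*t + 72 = d*(64*t + 56) + 8*t + 7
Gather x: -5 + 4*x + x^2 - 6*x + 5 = x^2 - 2*x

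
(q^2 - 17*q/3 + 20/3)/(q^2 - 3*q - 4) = (q - 5/3)/(q + 1)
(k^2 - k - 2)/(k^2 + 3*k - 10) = (k + 1)/(k + 5)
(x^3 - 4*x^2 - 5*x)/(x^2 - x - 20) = x*(x + 1)/(x + 4)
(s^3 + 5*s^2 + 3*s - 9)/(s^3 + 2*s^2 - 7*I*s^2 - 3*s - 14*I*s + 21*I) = (s + 3)/(s - 7*I)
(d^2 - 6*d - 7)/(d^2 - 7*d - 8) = (d - 7)/(d - 8)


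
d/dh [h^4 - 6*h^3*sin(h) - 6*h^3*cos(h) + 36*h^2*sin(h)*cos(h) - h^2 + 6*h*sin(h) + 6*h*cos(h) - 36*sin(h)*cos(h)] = -6*sqrt(2)*h^3*cos(h + pi/4) + 4*h^3 - 18*sqrt(2)*h^2*sin(h + pi/4) + 36*h^2*cos(2*h) + 36*h*sin(2*h) + 6*sqrt(2)*h*cos(h + pi/4) - 2*h + 6*sqrt(2)*sin(h + pi/4) - 36*cos(2*h)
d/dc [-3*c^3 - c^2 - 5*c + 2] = -9*c^2 - 2*c - 5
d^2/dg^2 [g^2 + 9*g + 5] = 2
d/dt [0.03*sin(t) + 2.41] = 0.03*cos(t)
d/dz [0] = 0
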